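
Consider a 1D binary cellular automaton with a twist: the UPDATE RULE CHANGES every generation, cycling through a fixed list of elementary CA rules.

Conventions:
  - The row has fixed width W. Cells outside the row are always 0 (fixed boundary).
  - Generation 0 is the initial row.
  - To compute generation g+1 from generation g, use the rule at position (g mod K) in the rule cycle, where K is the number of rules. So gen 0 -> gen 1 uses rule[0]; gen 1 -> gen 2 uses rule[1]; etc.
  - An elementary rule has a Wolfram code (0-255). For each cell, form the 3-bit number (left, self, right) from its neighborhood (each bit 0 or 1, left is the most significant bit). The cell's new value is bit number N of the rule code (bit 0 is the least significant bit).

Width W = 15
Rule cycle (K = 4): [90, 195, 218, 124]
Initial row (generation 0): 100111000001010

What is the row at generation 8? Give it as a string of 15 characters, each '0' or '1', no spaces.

Gen 0: 100111000001010
Gen 1 (rule 90): 011101100010001
Gen 2 (rule 195): 101100101100110
Gen 3 (rule 218): 001111001111111
Gen 4 (rule 124): 001001101000001
Gen 5 (rule 90): 010111100100010
Gen 6 (rule 195): 100011101001100
Gen 7 (rule 218): 010111100111110
Gen 8 (rule 124): 011100110100011

Answer: 011100110100011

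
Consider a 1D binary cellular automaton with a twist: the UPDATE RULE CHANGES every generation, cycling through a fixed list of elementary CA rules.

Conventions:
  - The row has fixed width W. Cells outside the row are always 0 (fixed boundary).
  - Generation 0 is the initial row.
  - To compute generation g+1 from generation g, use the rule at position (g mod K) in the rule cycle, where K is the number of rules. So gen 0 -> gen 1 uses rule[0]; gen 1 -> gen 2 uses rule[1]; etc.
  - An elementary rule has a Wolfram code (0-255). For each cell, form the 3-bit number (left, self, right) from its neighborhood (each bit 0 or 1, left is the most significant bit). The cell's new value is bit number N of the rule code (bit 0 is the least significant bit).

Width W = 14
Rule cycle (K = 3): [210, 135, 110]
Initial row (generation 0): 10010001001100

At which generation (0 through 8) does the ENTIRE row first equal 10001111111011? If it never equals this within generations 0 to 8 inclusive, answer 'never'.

Answer: never

Derivation:
Gen 0: 10010001001100
Gen 1 (rule 210): 01101010110110
Gen 2 (rule 135): 10001010000000
Gen 3 (rule 110): 10011110000000
Gen 4 (rule 210): 01101111000000
Gen 5 (rule 135): 10000110011111
Gen 6 (rule 110): 10001110110001
Gen 7 (rule 210): 01010110011010
Gen 8 (rule 135): 11010000100010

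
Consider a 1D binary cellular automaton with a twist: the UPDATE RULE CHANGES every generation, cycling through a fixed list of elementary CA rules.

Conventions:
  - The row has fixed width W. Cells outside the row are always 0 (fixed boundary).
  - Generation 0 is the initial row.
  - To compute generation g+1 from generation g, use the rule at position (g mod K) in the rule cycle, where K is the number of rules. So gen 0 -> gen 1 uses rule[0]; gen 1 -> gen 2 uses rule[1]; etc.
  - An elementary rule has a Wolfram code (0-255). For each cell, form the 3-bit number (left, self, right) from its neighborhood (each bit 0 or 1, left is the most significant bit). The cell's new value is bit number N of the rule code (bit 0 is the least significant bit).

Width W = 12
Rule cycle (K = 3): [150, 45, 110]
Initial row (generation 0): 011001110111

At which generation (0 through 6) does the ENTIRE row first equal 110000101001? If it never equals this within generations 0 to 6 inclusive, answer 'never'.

Answer: never

Derivation:
Gen 0: 011001110111
Gen 1 (rule 150): 100110100010
Gen 2 (rule 45): 100101101010
Gen 3 (rule 110): 101111111110
Gen 4 (rule 150): 100111111101
Gen 5 (rule 45): 100100000011
Gen 6 (rule 110): 101100000111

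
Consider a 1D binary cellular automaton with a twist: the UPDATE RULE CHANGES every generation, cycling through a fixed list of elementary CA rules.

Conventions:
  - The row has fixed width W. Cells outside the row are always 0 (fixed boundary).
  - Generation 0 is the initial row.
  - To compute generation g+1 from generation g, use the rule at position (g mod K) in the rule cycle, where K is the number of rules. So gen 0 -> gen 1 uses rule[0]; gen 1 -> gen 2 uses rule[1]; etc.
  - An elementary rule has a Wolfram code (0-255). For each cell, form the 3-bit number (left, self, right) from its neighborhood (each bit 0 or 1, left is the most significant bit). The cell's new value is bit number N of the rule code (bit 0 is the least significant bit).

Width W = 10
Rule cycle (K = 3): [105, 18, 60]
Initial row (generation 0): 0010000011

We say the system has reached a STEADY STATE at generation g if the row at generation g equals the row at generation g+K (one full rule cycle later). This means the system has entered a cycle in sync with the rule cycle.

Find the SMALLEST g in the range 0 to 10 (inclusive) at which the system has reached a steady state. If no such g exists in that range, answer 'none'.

Answer: none

Derivation:
Gen 0: 0010000011
Gen 1 (rule 105): 1000111011
Gen 2 (rule 18): 0101000000
Gen 3 (rule 60): 0111100000
Gen 4 (rule 105): 0100101111
Gen 5 (rule 18): 1011000000
Gen 6 (rule 60): 1110100000
Gen 7 (rule 105): 1011001111
Gen 8 (rule 18): 0000110000
Gen 9 (rule 60): 0000101000
Gen 10 (rule 105): 1110010011
Gen 11 (rule 18): 0001101100
Gen 12 (rule 60): 0001011010
Gen 13 (rule 105): 1100111100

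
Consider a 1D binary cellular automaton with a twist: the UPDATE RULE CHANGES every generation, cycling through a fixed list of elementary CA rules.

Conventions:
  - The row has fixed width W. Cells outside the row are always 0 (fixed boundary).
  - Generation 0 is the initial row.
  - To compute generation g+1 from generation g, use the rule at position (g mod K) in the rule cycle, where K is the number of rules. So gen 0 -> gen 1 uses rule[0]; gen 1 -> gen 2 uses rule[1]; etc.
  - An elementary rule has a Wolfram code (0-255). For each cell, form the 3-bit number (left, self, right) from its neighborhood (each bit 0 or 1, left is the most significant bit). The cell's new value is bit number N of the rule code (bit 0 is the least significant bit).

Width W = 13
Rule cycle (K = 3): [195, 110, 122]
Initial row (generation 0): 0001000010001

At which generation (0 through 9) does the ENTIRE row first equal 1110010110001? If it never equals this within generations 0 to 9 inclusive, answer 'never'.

Gen 0: 0001000010001
Gen 1 (rule 195): 1110011100110
Gen 2 (rule 110): 1010110101110
Gen 3 (rule 122): 0101111011011
Gen 4 (rule 195): 1000111001001
Gen 5 (rule 110): 1001101011011
Gen 6 (rule 122): 0111110111111
Gen 7 (rule 195): 1011110011111
Gen 8 (rule 110): 1110010110001
Gen 9 (rule 122): 1011101111010

Answer: 8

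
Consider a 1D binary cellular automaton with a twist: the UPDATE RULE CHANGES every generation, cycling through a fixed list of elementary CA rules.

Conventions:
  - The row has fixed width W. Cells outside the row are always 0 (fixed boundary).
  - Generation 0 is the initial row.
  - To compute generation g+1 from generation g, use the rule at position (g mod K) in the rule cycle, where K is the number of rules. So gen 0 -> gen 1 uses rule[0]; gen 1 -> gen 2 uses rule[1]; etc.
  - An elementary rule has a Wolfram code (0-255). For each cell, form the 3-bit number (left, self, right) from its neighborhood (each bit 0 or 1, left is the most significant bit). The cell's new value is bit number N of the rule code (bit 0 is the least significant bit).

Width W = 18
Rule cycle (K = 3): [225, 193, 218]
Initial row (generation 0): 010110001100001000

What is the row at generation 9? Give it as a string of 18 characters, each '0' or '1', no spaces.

Answer: 011111111101111111

Derivation:
Gen 0: 010110001100001000
Gen 1 (rule 225): 001010100101100011
Gen 2 (rule 193): 100000000000101001
Gen 3 (rule 218): 010000000001000110
Gen 4 (rule 225): 000111111100010010
Gen 5 (rule 193): 110011111101000000
Gen 6 (rule 218): 111111111100100000
Gen 7 (rule 225): 011111111100001111
Gen 8 (rule 193): 001111111101100111
Gen 9 (rule 218): 011111111101111111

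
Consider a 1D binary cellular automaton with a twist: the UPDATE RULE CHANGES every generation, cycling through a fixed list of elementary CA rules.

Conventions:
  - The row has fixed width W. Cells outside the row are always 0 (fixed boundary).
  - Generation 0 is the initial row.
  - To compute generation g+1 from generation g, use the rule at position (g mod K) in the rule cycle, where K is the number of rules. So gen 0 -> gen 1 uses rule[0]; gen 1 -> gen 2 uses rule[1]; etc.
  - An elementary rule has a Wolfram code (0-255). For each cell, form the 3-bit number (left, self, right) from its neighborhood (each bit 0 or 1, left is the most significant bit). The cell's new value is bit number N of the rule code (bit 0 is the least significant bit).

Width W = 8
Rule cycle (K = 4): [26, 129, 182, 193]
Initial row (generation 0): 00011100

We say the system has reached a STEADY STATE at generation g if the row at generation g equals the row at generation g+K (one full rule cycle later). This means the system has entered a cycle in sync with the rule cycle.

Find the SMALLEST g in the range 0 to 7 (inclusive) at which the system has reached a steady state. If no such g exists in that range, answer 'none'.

Answer: 5

Derivation:
Gen 0: 00011100
Gen 1 (rule 26): 00110010
Gen 2 (rule 129): 10000000
Gen 3 (rule 182): 11000000
Gen 4 (rule 193): 01011111
Gen 5 (rule 26): 10010000
Gen 6 (rule 129): 00000111
Gen 7 (rule 182): 00001010
Gen 8 (rule 193): 11100000
Gen 9 (rule 26): 10010000
Gen 10 (rule 129): 00000111
Gen 11 (rule 182): 00001010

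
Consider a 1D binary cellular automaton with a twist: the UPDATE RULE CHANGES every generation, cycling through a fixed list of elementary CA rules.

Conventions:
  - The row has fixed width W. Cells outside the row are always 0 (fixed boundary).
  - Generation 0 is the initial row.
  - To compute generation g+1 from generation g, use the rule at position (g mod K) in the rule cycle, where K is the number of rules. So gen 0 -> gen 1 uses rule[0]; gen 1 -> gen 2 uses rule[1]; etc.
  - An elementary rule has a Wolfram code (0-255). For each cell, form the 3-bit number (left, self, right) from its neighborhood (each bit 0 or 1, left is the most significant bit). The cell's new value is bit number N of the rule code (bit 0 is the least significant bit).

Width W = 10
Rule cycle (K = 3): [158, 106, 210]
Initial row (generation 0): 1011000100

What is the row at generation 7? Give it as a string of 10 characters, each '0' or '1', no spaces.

Gen 0: 1011000100
Gen 1 (rule 158): 1010101110
Gen 2 (rule 106): 0101011010
Gen 3 (rule 210): 1000001001
Gen 4 (rule 158): 1100011111
Gen 5 (rule 106): 1100110001
Gen 6 (rule 210): 0111011010
Gen 7 (rule 158): 1110010011

Answer: 1110010011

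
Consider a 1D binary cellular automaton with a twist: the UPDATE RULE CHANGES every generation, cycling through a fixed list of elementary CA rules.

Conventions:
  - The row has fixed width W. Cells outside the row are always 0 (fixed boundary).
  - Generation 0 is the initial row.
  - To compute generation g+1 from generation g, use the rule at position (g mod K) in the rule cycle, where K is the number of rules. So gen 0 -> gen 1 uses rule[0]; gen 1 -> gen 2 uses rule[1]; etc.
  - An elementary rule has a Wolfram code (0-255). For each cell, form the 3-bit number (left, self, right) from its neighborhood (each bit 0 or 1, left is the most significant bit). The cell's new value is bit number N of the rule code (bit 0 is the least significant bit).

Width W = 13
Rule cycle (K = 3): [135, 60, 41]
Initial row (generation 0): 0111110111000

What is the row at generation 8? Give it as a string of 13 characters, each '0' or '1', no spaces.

Gen 0: 0111110111000
Gen 1 (rule 135): 1011100010011
Gen 2 (rule 60): 1110010011010
Gen 3 (rule 41): 1000000010100
Gen 4 (rule 135): 1011111110101
Gen 5 (rule 60): 1110000001111
Gen 6 (rule 41): 1000111101000
Gen 7 (rule 135): 1011011001011
Gen 8 (rule 60): 1110110101110

Answer: 1110110101110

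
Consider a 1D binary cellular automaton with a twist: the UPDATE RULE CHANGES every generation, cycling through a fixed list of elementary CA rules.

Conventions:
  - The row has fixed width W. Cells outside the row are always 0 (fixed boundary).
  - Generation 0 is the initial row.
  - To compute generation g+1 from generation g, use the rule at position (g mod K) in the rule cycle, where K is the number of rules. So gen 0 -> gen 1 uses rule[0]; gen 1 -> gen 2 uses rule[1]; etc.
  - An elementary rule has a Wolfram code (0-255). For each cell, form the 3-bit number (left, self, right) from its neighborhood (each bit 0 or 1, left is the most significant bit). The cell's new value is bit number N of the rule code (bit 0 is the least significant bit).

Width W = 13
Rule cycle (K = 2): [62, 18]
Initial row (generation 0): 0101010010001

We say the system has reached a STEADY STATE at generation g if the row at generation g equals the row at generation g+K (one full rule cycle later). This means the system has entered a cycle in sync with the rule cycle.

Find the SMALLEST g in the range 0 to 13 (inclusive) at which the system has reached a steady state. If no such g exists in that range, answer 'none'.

Answer: 2

Derivation:
Gen 0: 0101010010001
Gen 1 (rule 62): 1111111111011
Gen 2 (rule 18): 0000000000000
Gen 3 (rule 62): 0000000000000
Gen 4 (rule 18): 0000000000000
Gen 5 (rule 62): 0000000000000
Gen 6 (rule 18): 0000000000000
Gen 7 (rule 62): 0000000000000
Gen 8 (rule 18): 0000000000000
Gen 9 (rule 62): 0000000000000
Gen 10 (rule 18): 0000000000000
Gen 11 (rule 62): 0000000000000
Gen 12 (rule 18): 0000000000000
Gen 13 (rule 62): 0000000000000
Gen 14 (rule 18): 0000000000000
Gen 15 (rule 62): 0000000000000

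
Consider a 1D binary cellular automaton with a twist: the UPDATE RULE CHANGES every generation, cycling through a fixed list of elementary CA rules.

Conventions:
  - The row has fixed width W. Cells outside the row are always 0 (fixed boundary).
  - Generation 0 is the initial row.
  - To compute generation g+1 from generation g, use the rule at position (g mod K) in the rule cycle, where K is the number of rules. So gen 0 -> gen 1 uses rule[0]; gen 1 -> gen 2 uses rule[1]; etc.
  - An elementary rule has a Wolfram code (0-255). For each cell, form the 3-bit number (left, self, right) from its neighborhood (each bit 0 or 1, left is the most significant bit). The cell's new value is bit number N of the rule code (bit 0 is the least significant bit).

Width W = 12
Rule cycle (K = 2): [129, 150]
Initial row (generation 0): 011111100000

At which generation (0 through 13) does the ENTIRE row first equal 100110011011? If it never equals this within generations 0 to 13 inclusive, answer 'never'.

Answer: never

Derivation:
Gen 0: 011111100000
Gen 1 (rule 129): 001111001111
Gen 2 (rule 150): 010110110110
Gen 3 (rule 129): 000000000000
Gen 4 (rule 150): 000000000000
Gen 5 (rule 129): 111111111111
Gen 6 (rule 150): 011111111110
Gen 7 (rule 129): 001111111100
Gen 8 (rule 150): 010111111010
Gen 9 (rule 129): 000011110000
Gen 10 (rule 150): 000101101000
Gen 11 (rule 129): 110000000011
Gen 12 (rule 150): 001000000100
Gen 13 (rule 129): 100011110001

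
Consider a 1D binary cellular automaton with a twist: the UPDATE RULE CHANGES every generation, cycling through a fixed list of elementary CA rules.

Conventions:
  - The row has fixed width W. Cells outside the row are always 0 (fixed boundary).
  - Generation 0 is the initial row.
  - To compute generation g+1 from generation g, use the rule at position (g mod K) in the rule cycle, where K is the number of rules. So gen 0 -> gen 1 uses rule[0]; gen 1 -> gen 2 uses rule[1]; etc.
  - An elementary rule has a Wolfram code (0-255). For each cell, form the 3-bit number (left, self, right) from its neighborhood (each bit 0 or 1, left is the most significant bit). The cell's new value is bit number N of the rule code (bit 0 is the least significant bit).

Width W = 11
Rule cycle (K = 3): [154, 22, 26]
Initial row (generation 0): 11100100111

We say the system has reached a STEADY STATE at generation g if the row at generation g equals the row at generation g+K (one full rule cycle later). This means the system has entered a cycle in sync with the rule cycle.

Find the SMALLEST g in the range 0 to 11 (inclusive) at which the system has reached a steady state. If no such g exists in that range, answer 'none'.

Answer: none

Derivation:
Gen 0: 11100100111
Gen 1 (rule 154): 11011011110
Gen 2 (rule 22): 00000000001
Gen 3 (rule 26): 00000000010
Gen 4 (rule 154): 00000000101
Gen 5 (rule 22): 00000001101
Gen 6 (rule 26): 00000011000
Gen 7 (rule 154): 00000110100
Gen 8 (rule 22): 00001000110
Gen 9 (rule 26): 00010101101
Gen 10 (rule 154): 00100001000
Gen 11 (rule 22): 01110011100
Gen 12 (rule 26): 11001110010
Gen 13 (rule 154): 10111101101
Gen 14 (rule 22): 10000000001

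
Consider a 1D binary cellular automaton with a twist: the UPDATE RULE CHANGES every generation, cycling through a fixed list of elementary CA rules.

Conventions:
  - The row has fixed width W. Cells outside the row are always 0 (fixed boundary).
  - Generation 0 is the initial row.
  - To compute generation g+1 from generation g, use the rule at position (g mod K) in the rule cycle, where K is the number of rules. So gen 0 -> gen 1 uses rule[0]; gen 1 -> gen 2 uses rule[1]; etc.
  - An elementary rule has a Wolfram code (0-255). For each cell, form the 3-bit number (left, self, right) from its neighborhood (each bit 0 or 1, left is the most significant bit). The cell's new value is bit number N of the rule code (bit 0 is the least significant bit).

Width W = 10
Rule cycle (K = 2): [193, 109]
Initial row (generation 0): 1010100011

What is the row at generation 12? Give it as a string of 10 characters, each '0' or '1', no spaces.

Answer: 0101101001

Derivation:
Gen 0: 1010100011
Gen 1 (rule 193): 0000001001
Gen 2 (rule 109): 1111101001
Gen 3 (rule 193): 0111100000
Gen 4 (rule 109): 0100101111
Gen 5 (rule 193): 0000000111
Gen 6 (rule 109): 1111110101
Gen 7 (rule 193): 0111110000
Gen 8 (rule 109): 0100010111
Gen 9 (rule 193): 0001000011
Gen 10 (rule 109): 1101011011
Gen 11 (rule 193): 0100001001
Gen 12 (rule 109): 0101101001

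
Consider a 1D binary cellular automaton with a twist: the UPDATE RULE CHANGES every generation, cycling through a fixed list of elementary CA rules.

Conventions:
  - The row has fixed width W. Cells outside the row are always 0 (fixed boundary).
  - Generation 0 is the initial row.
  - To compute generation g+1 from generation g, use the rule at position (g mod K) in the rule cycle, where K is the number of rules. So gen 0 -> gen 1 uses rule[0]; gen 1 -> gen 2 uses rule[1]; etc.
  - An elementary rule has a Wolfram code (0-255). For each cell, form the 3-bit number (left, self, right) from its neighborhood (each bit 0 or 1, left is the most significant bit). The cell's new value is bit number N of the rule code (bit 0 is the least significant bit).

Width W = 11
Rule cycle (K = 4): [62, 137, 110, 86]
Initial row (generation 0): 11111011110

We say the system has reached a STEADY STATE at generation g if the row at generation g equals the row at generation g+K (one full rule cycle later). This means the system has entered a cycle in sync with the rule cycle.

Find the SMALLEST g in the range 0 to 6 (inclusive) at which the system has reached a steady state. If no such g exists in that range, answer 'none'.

Answer: none

Derivation:
Gen 0: 11111011110
Gen 1 (rule 62): 10000110001
Gen 2 (rule 137): 00110100100
Gen 3 (rule 110): 01111101100
Gen 4 (rule 86): 10000100110
Gen 5 (rule 62): 11001111101
Gen 6 (rule 137): 10001111000
Gen 7 (rule 110): 10011001000
Gen 8 (rule 86): 11101111100
Gen 9 (rule 62): 10011000010
Gen 10 (rule 137): 00010011000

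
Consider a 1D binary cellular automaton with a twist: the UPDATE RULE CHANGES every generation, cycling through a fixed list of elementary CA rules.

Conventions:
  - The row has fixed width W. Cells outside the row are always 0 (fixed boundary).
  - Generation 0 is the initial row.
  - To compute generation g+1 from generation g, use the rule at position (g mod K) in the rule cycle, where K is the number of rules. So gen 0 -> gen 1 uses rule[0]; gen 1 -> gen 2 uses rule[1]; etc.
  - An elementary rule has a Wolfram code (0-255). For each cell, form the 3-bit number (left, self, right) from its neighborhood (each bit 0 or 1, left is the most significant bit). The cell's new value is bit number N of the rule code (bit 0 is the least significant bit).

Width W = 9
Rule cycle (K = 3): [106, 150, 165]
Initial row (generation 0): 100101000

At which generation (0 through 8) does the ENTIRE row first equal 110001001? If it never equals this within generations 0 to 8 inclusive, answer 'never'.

Answer: never

Derivation:
Gen 0: 100101000
Gen 1 (rule 106): 001010000
Gen 2 (rule 150): 011011000
Gen 3 (rule 165): 000100011
Gen 4 (rule 106): 001000111
Gen 5 (rule 150): 011101010
Gen 6 (rule 165): 001011110
Gen 7 (rule 106): 010110010
Gen 8 (rule 150): 110001111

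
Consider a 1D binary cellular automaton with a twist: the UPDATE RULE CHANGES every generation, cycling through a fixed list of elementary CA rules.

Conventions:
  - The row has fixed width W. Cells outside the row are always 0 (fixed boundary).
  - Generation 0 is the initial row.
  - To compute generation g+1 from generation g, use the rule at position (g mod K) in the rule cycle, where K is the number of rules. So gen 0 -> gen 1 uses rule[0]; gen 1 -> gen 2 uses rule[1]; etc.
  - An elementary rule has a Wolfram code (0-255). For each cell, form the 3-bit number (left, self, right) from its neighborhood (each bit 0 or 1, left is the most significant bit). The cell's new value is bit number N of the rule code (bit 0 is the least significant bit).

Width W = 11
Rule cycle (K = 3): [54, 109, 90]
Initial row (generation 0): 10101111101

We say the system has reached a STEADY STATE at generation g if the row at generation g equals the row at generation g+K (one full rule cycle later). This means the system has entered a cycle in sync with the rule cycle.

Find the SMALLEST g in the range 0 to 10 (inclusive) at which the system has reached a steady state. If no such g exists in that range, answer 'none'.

Answer: 4

Derivation:
Gen 0: 10101111101
Gen 1 (rule 54): 11110000011
Gen 2 (rule 109): 10010111011
Gen 3 (rule 90): 01100101011
Gen 4 (rule 54): 10011111100
Gen 5 (rule 109): 10010000101
Gen 6 (rule 90): 01101001000
Gen 7 (rule 54): 10011111100
Gen 8 (rule 109): 10010000101
Gen 9 (rule 90): 01101001000
Gen 10 (rule 54): 10011111100
Gen 11 (rule 109): 10010000101
Gen 12 (rule 90): 01101001000
Gen 13 (rule 54): 10011111100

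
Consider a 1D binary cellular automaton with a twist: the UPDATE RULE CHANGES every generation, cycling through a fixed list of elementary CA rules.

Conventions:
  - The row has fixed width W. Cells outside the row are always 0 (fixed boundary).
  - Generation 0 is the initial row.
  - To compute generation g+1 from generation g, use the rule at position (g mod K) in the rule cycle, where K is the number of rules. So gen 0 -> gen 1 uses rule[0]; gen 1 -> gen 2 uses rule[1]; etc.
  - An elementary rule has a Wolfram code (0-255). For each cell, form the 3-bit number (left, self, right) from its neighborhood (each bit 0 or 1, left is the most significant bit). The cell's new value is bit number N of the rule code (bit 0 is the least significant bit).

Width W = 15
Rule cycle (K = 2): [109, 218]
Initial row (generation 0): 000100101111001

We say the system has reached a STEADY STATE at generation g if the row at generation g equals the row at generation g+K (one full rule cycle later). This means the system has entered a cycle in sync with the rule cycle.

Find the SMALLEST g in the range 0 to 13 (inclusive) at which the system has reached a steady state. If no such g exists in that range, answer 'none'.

Answer: none

Derivation:
Gen 0: 000100101111001
Gen 1 (rule 109): 110100111001001
Gen 2 (rule 218): 110011111110110
Gen 3 (rule 109): 110010000011110
Gen 4 (rule 218): 111101000111111
Gen 5 (rule 109): 100111010100001
Gen 6 (rule 218): 011111000010010
Gen 7 (rule 109): 010001011010010
Gen 8 (rule 218): 101010011001101
Gen 9 (rule 109): 111110011001111
Gen 10 (rule 218): 111111111111111
Gen 11 (rule 109): 100000000000001
Gen 12 (rule 218): 010000000000010
Gen 13 (rule 109): 010111111111010
Gen 14 (rule 218): 100111111111001
Gen 15 (rule 109): 100100000001001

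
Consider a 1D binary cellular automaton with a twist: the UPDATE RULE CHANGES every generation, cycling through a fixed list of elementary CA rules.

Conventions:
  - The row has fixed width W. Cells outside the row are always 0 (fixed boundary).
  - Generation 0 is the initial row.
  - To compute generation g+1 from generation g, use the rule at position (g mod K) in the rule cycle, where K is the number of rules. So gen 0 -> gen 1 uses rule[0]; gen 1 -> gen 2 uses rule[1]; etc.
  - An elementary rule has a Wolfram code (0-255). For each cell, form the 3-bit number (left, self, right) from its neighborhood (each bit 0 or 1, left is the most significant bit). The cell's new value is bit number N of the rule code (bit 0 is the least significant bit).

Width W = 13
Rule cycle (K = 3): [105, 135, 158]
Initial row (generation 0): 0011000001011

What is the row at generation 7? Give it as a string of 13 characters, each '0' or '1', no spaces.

Gen 0: 0011000001011
Gen 1 (rule 105): 1011011100111
Gen 2 (rule 135): 1000001001010
Gen 3 (rule 158): 1100011111011
Gen 4 (rule 105): 1101010001111
Gen 5 (rule 135): 0001010110110
Gen 6 (rule 158): 0011010100101
Gen 7 (rule 105): 1011101000010

Answer: 1011101000010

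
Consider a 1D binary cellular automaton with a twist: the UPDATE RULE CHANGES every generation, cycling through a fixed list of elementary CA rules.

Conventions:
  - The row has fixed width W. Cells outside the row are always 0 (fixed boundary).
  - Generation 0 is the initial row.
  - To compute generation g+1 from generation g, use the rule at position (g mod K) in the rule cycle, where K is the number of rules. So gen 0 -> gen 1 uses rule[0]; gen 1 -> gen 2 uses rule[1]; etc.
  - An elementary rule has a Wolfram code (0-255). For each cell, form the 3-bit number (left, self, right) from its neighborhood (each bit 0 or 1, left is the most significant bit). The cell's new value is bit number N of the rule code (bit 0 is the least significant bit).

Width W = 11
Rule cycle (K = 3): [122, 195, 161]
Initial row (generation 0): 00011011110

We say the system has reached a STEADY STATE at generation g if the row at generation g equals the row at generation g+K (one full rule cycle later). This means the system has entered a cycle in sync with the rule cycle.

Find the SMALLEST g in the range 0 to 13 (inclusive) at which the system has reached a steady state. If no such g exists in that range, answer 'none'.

Gen 0: 00011011110
Gen 1 (rule 122): 00111110011
Gen 2 (rule 195): 11011110101
Gen 3 (rule 161): 00101101010
Gen 4 (rule 122): 01011110101
Gen 5 (rule 195): 10001110000
Gen 6 (rule 161): 00100100111
Gen 7 (rule 122): 01011011101
Gen 8 (rule 195): 10001001100
Gen 9 (rule 161): 00100000001
Gen 10 (rule 122): 01010000010
Gen 11 (rule 195): 10000111100
Gen 12 (rule 161): 00110011001
Gen 13 (rule 122): 01111111110
Gen 14 (rule 195): 10111111110
Gen 15 (rule 161): 01011111100
Gen 16 (rule 122): 10110000110

Answer: none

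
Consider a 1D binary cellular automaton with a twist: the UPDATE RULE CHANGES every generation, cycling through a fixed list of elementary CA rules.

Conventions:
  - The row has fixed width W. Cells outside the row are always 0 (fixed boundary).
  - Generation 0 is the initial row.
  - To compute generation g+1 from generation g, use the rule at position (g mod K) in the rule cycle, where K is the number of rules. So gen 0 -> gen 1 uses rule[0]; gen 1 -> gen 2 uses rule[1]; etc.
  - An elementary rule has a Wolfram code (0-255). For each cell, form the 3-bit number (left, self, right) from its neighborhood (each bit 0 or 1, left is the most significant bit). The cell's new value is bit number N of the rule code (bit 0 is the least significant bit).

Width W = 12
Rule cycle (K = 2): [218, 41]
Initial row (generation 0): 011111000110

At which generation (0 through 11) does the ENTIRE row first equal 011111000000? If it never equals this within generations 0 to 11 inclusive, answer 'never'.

Gen 0: 011111000110
Gen 1 (rule 218): 111111101111
Gen 2 (rule 41): 100000011000
Gen 3 (rule 218): 010000111100
Gen 4 (rule 41): 000110100001
Gen 5 (rule 218): 001110010010
Gen 6 (rule 41): 101000000000
Gen 7 (rule 218): 000100000000
Gen 8 (rule 41): 110001111111
Gen 9 (rule 218): 111011111111
Gen 10 (rule 41): 100110000000
Gen 11 (rule 218): 011111000000

Answer: 11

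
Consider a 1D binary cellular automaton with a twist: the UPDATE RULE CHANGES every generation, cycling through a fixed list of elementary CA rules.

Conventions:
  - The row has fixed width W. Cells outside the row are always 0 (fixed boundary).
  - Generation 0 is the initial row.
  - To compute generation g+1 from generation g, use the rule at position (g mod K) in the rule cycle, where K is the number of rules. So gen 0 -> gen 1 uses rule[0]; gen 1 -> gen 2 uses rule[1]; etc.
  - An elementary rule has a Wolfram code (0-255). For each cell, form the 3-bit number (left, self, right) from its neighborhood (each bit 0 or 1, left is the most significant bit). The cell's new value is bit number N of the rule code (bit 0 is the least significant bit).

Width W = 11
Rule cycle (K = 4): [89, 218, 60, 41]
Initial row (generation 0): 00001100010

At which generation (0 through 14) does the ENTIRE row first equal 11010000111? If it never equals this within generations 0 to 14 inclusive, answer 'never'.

Answer: 13

Derivation:
Gen 0: 00001100010
Gen 1 (rule 89): 11101111001
Gen 2 (rule 218): 11101111110
Gen 3 (rule 60): 10011000001
Gen 4 (rule 41): 00010011100
Gen 5 (rule 89): 11001010111
Gen 6 (rule 218): 11110000111
Gen 7 (rule 60): 10001000100
Gen 8 (rule 41): 00100010001
Gen 9 (rule 89): 10011001100
Gen 10 (rule 218): 01111111110
Gen 11 (rule 60): 01000000001
Gen 12 (rule 41): 00011111100
Gen 13 (rule 89): 11010000111
Gen 14 (rule 218): 11001001111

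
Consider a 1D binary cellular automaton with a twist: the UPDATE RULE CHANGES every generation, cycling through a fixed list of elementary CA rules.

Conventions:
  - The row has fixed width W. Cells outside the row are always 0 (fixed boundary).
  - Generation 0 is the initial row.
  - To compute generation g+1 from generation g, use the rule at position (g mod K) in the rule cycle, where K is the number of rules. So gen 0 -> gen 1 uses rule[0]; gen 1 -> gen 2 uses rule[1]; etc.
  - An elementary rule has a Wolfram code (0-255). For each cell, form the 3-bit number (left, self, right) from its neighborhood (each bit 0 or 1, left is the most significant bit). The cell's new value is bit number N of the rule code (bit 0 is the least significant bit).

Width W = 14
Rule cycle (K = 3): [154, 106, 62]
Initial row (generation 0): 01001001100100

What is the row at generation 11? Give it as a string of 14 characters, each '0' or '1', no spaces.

Answer: 10101000110010

Derivation:
Gen 0: 01001001100100
Gen 1 (rule 154): 10110111011010
Gen 2 (rule 106): 01111101111100
Gen 3 (rule 62): 11000011000010
Gen 4 (rule 154): 10100110100101
Gen 5 (rule 106): 01001111001010
Gen 6 (rule 62): 11111000111111
Gen 7 (rule 154): 11110101111110
Gen 8 (rule 106): 10011011000010
Gen 9 (rule 62): 11110110100111
Gen 10 (rule 154): 11100100011110
Gen 11 (rule 106): 10101000110010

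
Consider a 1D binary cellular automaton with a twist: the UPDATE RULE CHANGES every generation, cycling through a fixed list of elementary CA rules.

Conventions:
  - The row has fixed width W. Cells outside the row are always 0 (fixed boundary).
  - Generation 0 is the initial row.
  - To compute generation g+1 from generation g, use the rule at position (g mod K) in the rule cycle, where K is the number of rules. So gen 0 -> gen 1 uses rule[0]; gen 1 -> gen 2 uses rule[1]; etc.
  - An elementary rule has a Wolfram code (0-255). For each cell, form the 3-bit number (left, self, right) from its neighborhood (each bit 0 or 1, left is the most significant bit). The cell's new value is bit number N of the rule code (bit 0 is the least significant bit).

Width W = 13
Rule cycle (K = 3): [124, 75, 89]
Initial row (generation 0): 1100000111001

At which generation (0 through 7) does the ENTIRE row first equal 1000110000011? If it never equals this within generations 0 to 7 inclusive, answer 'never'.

Answer: never

Derivation:
Gen 0: 1100000111001
Gen 1 (rule 124): 1110000101101
Gen 2 (rule 75): 1010111001100
Gen 3 (rule 89): 0000101101111
Gen 4 (rule 124): 0000111111001
Gen 5 (rule 75): 1111100001010
Gen 6 (rule 89): 1000111100001
Gen 7 (rule 124): 1100100110001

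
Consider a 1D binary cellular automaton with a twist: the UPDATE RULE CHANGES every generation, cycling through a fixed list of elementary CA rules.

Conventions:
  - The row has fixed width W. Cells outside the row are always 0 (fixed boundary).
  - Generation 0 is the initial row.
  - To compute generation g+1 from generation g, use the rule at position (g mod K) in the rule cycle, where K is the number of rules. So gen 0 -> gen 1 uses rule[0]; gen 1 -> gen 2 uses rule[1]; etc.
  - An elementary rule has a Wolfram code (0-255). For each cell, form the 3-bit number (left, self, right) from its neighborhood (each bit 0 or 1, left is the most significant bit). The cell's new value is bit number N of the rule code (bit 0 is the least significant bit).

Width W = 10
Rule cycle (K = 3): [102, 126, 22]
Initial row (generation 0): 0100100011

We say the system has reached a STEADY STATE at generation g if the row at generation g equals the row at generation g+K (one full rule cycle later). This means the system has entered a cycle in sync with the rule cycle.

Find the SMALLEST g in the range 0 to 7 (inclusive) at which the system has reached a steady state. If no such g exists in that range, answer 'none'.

Gen 0: 0100100011
Gen 1 (rule 102): 1101100101
Gen 2 (rule 126): 1111111111
Gen 3 (rule 22): 0000000000
Gen 4 (rule 102): 0000000000
Gen 5 (rule 126): 0000000000
Gen 6 (rule 22): 0000000000
Gen 7 (rule 102): 0000000000
Gen 8 (rule 126): 0000000000
Gen 9 (rule 22): 0000000000
Gen 10 (rule 102): 0000000000

Answer: 3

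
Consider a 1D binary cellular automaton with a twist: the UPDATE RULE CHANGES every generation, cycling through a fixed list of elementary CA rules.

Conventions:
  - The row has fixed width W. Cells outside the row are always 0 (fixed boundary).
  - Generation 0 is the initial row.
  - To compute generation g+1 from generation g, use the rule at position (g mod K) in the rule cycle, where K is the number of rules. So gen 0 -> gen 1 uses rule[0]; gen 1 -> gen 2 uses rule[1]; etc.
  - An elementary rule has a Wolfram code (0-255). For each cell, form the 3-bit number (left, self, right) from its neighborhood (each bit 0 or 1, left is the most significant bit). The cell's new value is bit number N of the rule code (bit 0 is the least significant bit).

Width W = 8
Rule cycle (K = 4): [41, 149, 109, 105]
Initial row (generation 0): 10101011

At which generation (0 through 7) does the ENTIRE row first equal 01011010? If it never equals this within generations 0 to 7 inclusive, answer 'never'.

Answer: 4

Derivation:
Gen 0: 10101011
Gen 1 (rule 41): 01010110
Gen 2 (rule 149): 01010001
Gen 3 (rule 109): 01110101
Gen 4 (rule 105): 01011010
Gen 5 (rule 41): 00110100
Gen 6 (rule 149): 10000111
Gen 7 (rule 109): 10110101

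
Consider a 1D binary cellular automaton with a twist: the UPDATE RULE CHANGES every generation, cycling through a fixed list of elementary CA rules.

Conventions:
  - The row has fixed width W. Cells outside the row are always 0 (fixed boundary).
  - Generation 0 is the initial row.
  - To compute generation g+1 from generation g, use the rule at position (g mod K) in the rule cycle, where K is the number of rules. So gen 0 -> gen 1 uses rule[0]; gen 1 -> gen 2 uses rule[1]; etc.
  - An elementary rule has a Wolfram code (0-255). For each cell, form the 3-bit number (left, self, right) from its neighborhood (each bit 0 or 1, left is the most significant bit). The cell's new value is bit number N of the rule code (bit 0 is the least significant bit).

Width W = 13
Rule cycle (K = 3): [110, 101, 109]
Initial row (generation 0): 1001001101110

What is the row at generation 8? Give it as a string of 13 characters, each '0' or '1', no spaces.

Answer: 1100101100010

Derivation:
Gen 0: 1001001101110
Gen 1 (rule 110): 1011011111010
Gen 2 (rule 101): 1101100001110
Gen 3 (rule 109): 1111101101010
Gen 4 (rule 110): 1000111111110
Gen 5 (rule 101): 1010000000010
Gen 6 (rule 109): 1110111111010
Gen 7 (rule 110): 1011100001110
Gen 8 (rule 101): 1100101100010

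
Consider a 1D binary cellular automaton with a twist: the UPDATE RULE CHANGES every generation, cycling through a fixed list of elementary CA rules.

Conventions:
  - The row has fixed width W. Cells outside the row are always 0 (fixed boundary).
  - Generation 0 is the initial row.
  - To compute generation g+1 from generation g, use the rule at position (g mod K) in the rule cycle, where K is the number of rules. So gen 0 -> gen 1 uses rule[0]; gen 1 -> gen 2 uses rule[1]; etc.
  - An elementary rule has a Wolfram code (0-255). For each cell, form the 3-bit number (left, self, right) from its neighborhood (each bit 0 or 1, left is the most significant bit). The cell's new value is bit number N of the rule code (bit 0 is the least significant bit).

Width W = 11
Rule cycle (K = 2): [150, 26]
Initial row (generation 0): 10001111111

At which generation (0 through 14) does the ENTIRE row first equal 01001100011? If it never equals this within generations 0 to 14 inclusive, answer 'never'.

Gen 0: 10001111111
Gen 1 (rule 150): 11010111110
Gen 2 (rule 26): 10000100001
Gen 3 (rule 150): 11001110011
Gen 4 (rule 26): 10111001110
Gen 5 (rule 150): 10010110101
Gen 6 (rule 26): 01100100000
Gen 7 (rule 150): 10011110000
Gen 8 (rule 26): 01110001000
Gen 9 (rule 150): 10101011100
Gen 10 (rule 26): 00000010010
Gen 11 (rule 150): 00000111111
Gen 12 (rule 26): 00001100000
Gen 13 (rule 150): 00010010000
Gen 14 (rule 26): 00101101000

Answer: never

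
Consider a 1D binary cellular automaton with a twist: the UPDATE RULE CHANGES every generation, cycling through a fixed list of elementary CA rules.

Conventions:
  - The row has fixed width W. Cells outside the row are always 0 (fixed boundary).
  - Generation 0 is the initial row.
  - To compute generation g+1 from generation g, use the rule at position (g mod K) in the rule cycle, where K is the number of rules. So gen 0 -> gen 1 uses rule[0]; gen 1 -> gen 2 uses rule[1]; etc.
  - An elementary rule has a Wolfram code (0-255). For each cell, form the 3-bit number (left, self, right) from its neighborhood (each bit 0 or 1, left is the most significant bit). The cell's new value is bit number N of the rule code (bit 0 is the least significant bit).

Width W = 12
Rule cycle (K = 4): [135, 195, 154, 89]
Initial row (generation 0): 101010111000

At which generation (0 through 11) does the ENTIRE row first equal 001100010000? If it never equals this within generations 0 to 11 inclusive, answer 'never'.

Gen 0: 101010111000
Gen 1 (rule 135): 101010010011
Gen 2 (rule 195): 000000100101
Gen 3 (rule 154): 000001011000
Gen 4 (rule 89): 111100011111
Gen 5 (rule 135): 011001101110
Gen 6 (rule 195): 101010100110
Gen 7 (rule 154): 000000011101
Gen 8 (rule 89): 111111010100
Gen 9 (rule 135): 011110010101
Gen 10 (rule 195): 101110100000
Gen 11 (rule 154): 001100010000

Answer: 11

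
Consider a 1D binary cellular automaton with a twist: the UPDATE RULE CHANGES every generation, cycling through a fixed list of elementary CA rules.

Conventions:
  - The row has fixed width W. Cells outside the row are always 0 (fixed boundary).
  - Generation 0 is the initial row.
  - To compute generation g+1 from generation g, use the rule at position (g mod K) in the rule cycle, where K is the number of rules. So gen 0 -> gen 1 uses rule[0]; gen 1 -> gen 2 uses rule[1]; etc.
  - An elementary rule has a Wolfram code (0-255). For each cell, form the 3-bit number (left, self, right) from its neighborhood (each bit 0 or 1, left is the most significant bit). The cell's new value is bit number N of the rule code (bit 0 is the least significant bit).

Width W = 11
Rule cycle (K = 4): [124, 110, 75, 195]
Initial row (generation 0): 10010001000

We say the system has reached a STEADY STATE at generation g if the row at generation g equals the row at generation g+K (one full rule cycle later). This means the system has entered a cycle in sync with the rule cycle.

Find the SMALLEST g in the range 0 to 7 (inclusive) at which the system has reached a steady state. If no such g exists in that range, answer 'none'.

Answer: none

Derivation:
Gen 0: 10010001000
Gen 1 (rule 124): 11011001100
Gen 2 (rule 110): 11111011100
Gen 3 (rule 75): 10001010101
Gen 4 (rule 195): 00110000000
Gen 5 (rule 124): 00111000000
Gen 6 (rule 110): 01101000000
Gen 7 (rule 75): 11100011111
Gen 8 (rule 195): 01101101111
Gen 9 (rule 124): 01111111001
Gen 10 (rule 110): 11000001011
Gen 11 (rule 75): 11011110011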